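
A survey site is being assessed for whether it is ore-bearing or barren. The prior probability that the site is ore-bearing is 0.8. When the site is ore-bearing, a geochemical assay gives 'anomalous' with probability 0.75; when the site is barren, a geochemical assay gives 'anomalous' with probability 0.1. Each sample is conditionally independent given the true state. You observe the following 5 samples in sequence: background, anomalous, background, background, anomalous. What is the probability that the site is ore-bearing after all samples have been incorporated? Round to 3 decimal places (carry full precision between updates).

0.828

After 'background': P(ore) = 0.25·0.8000 / (0.25·0.8000 + 0.9·0.2000) ≈ 0.5263
After 'anomalous': P(ore) = 0.75·0.5263 / (0.75·0.5263 + 0.1·0.4737) ≈ 0.8929
After 'background': P(ore) = 0.25·0.8929 / (0.25·0.8929 + 0.9·0.1071) ≈ 0.6983
After 'background': P(ore) = 0.25·0.6983 / (0.25·0.6983 + 0.9·0.3017) ≈ 0.3914
After 'anomalous': P(ore) = 0.75·0.3914 / (0.75·0.3914 + 0.1·0.6086) ≈ 0.8283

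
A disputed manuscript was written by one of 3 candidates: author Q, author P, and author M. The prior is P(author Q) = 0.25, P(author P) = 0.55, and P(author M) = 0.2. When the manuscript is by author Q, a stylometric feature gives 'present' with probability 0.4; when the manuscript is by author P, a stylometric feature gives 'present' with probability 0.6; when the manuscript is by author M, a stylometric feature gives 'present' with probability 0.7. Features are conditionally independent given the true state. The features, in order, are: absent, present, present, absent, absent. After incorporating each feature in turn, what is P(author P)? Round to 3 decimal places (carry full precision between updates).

After 'absent': normaliser = 0.6·0.2500 + 0.4·0.5500 + 0.3·0.2000; P(author Q) ≈ 0.3488, P(author P) ≈ 0.5116, P(author M) ≈ 0.1395
After 'present': normaliser = 0.4·0.3488 + 0.6·0.5116 + 0.7·0.1395; P(author Q) ≈ 0.2564, P(author P) ≈ 0.5641, P(author M) ≈ 0.1795
After 'present': normaliser = 0.4·0.2564 + 0.6·0.5641 + 0.7·0.1795; P(author Q) ≈ 0.1810, P(author P) ≈ 0.5973, P(author M) ≈ 0.2217
After 'absent': normaliser = 0.6·0.1810 + 0.4·0.5973 + 0.3·0.2217; P(author Q) ≈ 0.2623, P(author P) ≈ 0.5770, P(author M) ≈ 0.1607
After 'absent': normaliser = 0.6·0.2623 + 0.4·0.5770 + 0.3·0.1607; P(author Q) ≈ 0.3606, P(author P) ≈ 0.5289, P(author M) ≈ 0.1104

0.529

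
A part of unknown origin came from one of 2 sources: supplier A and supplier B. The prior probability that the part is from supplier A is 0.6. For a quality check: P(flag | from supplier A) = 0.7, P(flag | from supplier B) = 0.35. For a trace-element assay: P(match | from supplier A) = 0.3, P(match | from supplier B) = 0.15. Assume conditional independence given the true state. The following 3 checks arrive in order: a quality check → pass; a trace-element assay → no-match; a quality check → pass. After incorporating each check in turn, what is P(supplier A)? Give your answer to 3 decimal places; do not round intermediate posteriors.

0.208

After a quality check='pass': P(supplier A) = 0.3·0.6000 / (0.3·0.6000 + 0.65·0.4000) ≈ 0.4091
After a trace-element assay='no-match': P(supplier A) = 0.7·0.4091 / (0.7·0.4091 + 0.85·0.5909) ≈ 0.3631
After a quality check='pass': P(supplier A) = 0.3·0.3631 / (0.3·0.3631 + 0.65·0.6369) ≈ 0.2083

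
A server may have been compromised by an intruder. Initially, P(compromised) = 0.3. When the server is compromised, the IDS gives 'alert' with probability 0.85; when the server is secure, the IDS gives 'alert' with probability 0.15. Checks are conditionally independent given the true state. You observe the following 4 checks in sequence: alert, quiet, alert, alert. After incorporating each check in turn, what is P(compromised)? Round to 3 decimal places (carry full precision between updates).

After 'alert': P(compromised) = 0.85·0.3000 / (0.85·0.3000 + 0.15·0.7000) ≈ 0.7083
After 'quiet': P(compromised) = 0.15·0.7083 / (0.15·0.7083 + 0.85·0.2917) ≈ 0.3000
After 'alert': P(compromised) = 0.85·0.3000 / (0.85·0.3000 + 0.15·0.7000) ≈ 0.7083
After 'alert': P(compromised) = 0.85·0.7083 / (0.85·0.7083 + 0.15·0.2917) ≈ 0.9323

0.932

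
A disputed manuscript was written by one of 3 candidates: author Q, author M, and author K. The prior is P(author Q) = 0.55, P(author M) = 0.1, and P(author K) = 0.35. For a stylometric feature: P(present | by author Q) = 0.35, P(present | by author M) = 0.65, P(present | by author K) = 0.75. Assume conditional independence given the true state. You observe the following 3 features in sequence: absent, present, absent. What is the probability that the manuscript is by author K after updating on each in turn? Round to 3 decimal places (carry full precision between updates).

0.155

Apply Bayes' rule sequentially, carrying P(author K) forward.
After 'absent': normaliser = 0.65·0.5500 + 0.35·0.1000 + 0.25·0.3500; P(author Q) ≈ 0.7448, P(author M) ≈ 0.0729, P(author K) ≈ 0.1823
After 'present': normaliser = 0.35·0.7448 + 0.65·0.0729 + 0.75·0.1823; P(author Q) ≈ 0.5861, P(author M) ≈ 0.1066, P(author K) ≈ 0.3074
After 'absent': normaliser = 0.65·0.5861 + 0.35·0.1066 + 0.25·0.3074; P(author Q) ≈ 0.7695, P(author M) ≈ 0.0753, P(author K) ≈ 0.1552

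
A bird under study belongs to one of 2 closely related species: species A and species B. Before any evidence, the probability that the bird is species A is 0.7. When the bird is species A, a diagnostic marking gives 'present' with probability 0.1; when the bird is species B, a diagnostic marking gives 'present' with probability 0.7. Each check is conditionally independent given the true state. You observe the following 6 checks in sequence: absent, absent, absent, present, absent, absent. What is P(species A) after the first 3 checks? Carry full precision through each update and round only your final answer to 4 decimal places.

0.9844

After 'absent': P(species A) = 0.9·0.7000 / (0.9·0.7000 + 0.3·0.3000) ≈ 0.8750
After 'absent': P(species A) = 0.9·0.8750 / (0.9·0.8750 + 0.3·0.1250) ≈ 0.9545
After 'absent': P(species A) = 0.9·0.9545 / (0.9·0.9545 + 0.3·0.0455) ≈ 0.9844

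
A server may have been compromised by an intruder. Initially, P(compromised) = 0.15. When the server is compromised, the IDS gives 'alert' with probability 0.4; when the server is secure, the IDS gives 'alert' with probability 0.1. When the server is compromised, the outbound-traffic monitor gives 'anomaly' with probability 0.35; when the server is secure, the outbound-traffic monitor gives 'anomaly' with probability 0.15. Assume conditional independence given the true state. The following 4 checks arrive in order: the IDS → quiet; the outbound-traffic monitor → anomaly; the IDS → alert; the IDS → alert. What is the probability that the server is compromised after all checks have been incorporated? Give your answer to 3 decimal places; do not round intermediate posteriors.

0.815

After the IDS='quiet': P(compromised) = 0.6·0.1500 / (0.6·0.1500 + 0.9·0.8500) ≈ 0.1053
After the outbound-traffic monitor='anomaly': P(compromised) = 0.35·0.1053 / (0.35·0.1053 + 0.15·0.8947) ≈ 0.2154
After the IDS='alert': P(compromised) = 0.4·0.2154 / (0.4·0.2154 + 0.1·0.7846) ≈ 0.5234
After the IDS='alert': P(compromised) = 0.4·0.5234 / (0.4·0.5234 + 0.1·0.4766) ≈ 0.8145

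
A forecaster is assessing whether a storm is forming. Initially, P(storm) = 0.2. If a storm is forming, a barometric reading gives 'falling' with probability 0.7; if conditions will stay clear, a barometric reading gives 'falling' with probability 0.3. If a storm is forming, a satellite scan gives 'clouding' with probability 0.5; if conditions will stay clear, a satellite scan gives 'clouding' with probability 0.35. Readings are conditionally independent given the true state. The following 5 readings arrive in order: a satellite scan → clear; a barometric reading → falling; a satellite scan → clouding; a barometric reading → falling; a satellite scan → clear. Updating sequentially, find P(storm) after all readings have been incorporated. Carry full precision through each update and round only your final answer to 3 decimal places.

Each posterior becomes the prior for the next update.
After a satellite scan='clear': P(storm) = 0.5·0.2000 / (0.5·0.2000 + 0.65·0.8000) ≈ 0.1613
After a barometric reading='falling': P(storm) = 0.7·0.1613 / (0.7·0.1613 + 0.3·0.8387) ≈ 0.3097
After a satellite scan='clouding': P(storm) = 0.5·0.3097 / (0.5·0.3097 + 0.35·0.6903) ≈ 0.3906
After a barometric reading='falling': P(storm) = 0.7·0.3906 / (0.7·0.3906 + 0.3·0.6094) ≈ 0.5993
After a satellite scan='clear': P(storm) = 0.5·0.5993 / (0.5·0.5993 + 0.65·0.4007) ≈ 0.5350

0.535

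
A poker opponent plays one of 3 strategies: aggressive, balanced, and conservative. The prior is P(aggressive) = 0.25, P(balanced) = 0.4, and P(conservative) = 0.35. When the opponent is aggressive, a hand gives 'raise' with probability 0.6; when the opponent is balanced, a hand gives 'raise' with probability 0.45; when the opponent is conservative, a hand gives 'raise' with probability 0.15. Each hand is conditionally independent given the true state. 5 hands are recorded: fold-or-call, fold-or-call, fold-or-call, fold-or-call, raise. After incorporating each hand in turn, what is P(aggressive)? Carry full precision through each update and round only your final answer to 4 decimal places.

0.0805

After 'fold-or-call': normaliser = 0.4·0.2500 + 0.55·0.4000 + 0.85·0.3500; P(aggressive) ≈ 0.1619, P(balanced) ≈ 0.3563, P(conservative) ≈ 0.4818
After 'fold-or-call': normaliser = 0.4·0.1619 + 0.55·0.3563 + 0.85·0.4818; P(aggressive) ≈ 0.0966, P(balanced) ≈ 0.2924, P(conservative) ≈ 0.6110
After 'fold-or-call': normaliser = 0.4·0.0966 + 0.55·0.2924 + 0.85·0.6110; P(aggressive) ≈ 0.0538, P(balanced) ≈ 0.2237, P(conservative) ≈ 0.7225
After 'fold-or-call': normaliser = 0.4·0.0538 + 0.55·0.2237 + 0.85·0.7225; P(aggressive) ≈ 0.0284, P(balanced) ≈ 0.1622, P(conservative) ≈ 0.8095
After 'raise': normaliser = 0.6·0.0284 + 0.45·0.1622 + 0.15·0.8095; P(aggressive) ≈ 0.0805, P(balanced) ≈ 0.3452, P(conservative) ≈ 0.5743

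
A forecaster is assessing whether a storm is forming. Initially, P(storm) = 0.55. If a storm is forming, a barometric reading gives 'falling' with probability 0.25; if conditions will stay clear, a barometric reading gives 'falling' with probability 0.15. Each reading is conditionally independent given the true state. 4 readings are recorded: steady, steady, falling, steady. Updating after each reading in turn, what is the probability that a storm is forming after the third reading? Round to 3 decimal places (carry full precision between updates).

0.613

After 'steady': P(storm) = 0.75·0.5500 / (0.75·0.5500 + 0.85·0.4500) ≈ 0.5189
After 'steady': P(storm) = 0.75·0.5189 / (0.75·0.5189 + 0.85·0.4811) ≈ 0.4876
After 'falling': P(storm) = 0.25·0.4876 / (0.25·0.4876 + 0.15·0.5124) ≈ 0.6133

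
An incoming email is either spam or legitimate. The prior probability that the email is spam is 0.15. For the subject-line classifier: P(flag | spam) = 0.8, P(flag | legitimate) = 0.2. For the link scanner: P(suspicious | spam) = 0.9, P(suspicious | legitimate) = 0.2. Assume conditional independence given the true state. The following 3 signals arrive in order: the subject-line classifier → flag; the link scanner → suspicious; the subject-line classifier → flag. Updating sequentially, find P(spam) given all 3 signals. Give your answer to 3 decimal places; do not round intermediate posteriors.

0.927

Apply Bayes' rule sequentially, carrying P(spam) forward.
After the subject-line classifier='flag': P(spam) = 0.8·0.1500 / (0.8·0.1500 + 0.2·0.8500) ≈ 0.4138
After the link scanner='suspicious': P(spam) = 0.9·0.4138 / (0.9·0.4138 + 0.2·0.5862) ≈ 0.7606
After the subject-line classifier='flag': P(spam) = 0.8·0.7606 / (0.8·0.7606 + 0.2·0.2394) ≈ 0.9270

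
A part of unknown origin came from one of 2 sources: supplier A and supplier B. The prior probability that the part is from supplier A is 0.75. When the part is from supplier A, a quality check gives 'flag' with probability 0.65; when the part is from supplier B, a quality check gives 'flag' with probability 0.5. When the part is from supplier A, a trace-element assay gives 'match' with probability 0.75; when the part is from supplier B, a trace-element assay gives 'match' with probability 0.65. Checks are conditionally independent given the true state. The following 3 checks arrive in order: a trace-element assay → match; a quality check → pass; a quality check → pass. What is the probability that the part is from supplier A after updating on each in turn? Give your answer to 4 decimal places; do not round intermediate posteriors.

0.6291

After a trace-element assay='match': P(supplier A) = 0.75·0.7500 / (0.75·0.7500 + 0.65·0.2500) ≈ 0.7759
After a quality check='pass': P(supplier A) = 0.35·0.7759 / (0.35·0.7759 + 0.5·0.2241) ≈ 0.7079
After a quality check='pass': P(supplier A) = 0.35·0.7079 / (0.35·0.7079 + 0.5·0.2921) ≈ 0.6291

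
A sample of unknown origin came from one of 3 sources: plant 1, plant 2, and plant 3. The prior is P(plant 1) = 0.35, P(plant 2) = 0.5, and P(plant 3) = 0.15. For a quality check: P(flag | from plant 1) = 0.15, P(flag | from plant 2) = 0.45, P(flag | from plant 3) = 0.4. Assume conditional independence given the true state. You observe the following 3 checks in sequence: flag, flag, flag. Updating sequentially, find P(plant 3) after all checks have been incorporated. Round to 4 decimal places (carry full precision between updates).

Apply Bayes' rule sequentially, carrying P(plant 3) forward.
After 'flag': normaliser = 0.15·0.3500 + 0.45·0.5000 + 0.4·0.1500; P(plant 1) ≈ 0.1556, P(plant 2) ≈ 0.6667, P(plant 3) ≈ 0.1778
After 'flag': normaliser = 0.15·0.1556 + 0.45·0.6667 + 0.4·0.1778; P(plant 1) ≈ 0.0592, P(plant 2) ≈ 0.7606, P(plant 3) ≈ 0.1803
After 'flag': normaliser = 0.15·0.0592 + 0.45·0.7606 + 0.4·0.1803; P(plant 1) ≈ 0.0210, P(plant 2) ≈ 0.8087, P(plant 3) ≈ 0.1704

0.1704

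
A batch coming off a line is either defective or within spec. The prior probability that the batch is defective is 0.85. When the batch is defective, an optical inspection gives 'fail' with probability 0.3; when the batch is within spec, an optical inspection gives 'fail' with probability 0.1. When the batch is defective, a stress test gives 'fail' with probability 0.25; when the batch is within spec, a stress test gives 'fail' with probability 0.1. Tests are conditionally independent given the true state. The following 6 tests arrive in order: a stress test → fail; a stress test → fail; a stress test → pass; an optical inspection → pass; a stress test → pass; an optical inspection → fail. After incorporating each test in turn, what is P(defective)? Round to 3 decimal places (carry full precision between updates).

Each posterior becomes the prior for the next update.
After a stress test='fail': P(defective) = 0.25·0.8500 / (0.25·0.8500 + 0.1·0.1500) ≈ 0.9341
After a stress test='fail': P(defective) = 0.25·0.9341 / (0.25·0.9341 + 0.1·0.0659) ≈ 0.9725
After a stress test='pass': P(defective) = 0.75·0.9725 / (0.75·0.9725 + 0.9·0.0275) ≈ 0.9672
After an optical inspection='pass': P(defective) = 0.7·0.9672 / (0.7·0.9672 + 0.9·0.0328) ≈ 0.9583
After a stress test='pass': P(defective) = 0.75·0.9583 / (0.75·0.9583 + 0.9·0.0417) ≈ 0.9503
After an optical inspection='fail': P(defective) = 0.3·0.9503 / (0.3·0.9503 + 0.1·0.0497) ≈ 0.9829

0.983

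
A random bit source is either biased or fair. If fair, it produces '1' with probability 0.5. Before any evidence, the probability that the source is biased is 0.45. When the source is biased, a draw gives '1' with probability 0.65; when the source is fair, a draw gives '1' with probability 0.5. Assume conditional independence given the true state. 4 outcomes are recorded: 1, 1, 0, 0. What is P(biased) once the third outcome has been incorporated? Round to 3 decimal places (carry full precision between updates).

0.492

After '1': P(biased) = 0.65·0.4500 / (0.65·0.4500 + 0.5·0.5500) ≈ 0.5154
After '1': P(biased) = 0.65·0.5154 / (0.65·0.5154 + 0.5·0.4846) ≈ 0.5803
After '0': P(biased) = 0.35·0.5803 / (0.35·0.5803 + 0.5·0.4197) ≈ 0.4918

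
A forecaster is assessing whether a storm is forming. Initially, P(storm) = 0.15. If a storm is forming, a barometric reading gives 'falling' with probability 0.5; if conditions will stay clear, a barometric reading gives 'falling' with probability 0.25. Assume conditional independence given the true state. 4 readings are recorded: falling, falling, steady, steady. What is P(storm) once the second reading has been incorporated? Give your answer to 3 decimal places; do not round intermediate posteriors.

After 'falling': P(storm) = 0.5·0.1500 / (0.5·0.1500 + 0.25·0.8500) ≈ 0.2609
After 'falling': P(storm) = 0.5·0.2609 / (0.5·0.2609 + 0.25·0.7391) ≈ 0.4138

0.414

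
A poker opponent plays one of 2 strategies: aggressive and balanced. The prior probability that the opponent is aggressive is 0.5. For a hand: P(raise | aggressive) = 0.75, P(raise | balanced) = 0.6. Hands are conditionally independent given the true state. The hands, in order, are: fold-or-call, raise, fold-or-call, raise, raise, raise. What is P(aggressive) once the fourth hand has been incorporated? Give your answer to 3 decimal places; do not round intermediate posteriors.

Apply Bayes' rule sequentially, carrying P(aggressive) forward.
After 'fold-or-call': P(aggressive) = 0.25·0.5000 / (0.25·0.5000 + 0.4·0.5000) ≈ 0.3846
After 'raise': P(aggressive) = 0.75·0.3846 / (0.75·0.3846 + 0.6·0.6154) ≈ 0.4386
After 'fold-or-call': P(aggressive) = 0.25·0.4386 / (0.25·0.4386 + 0.4·0.5614) ≈ 0.3281
After 'raise': P(aggressive) = 0.75·0.3281 / (0.75·0.3281 + 0.6·0.6719) ≈ 0.3790

0.379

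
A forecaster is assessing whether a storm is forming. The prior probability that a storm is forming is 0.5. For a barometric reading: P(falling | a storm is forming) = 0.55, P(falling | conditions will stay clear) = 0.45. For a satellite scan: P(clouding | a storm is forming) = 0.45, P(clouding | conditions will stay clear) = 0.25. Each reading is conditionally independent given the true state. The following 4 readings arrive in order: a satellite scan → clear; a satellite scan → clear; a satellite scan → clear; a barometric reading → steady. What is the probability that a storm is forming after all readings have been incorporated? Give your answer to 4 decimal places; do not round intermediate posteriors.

0.2440

After a satellite scan='clear': P(storm) = 0.55·0.5000 / (0.55·0.5000 + 0.75·0.5000) ≈ 0.4231
After a satellite scan='clear': P(storm) = 0.55·0.4231 / (0.55·0.4231 + 0.75·0.5769) ≈ 0.3497
After a satellite scan='clear': P(storm) = 0.55·0.3497 / (0.55·0.3497 + 0.75·0.6503) ≈ 0.2828
After a barometric reading='steady': P(storm) = 0.45·0.2828 / (0.45·0.2828 + 0.55·0.7172) ≈ 0.2440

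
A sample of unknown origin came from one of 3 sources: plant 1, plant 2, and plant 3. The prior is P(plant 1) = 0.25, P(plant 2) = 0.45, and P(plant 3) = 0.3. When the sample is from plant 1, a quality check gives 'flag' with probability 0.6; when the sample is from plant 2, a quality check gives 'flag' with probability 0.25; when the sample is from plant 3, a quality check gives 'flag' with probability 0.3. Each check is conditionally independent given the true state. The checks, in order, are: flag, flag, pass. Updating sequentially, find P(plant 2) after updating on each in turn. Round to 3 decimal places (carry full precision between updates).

Apply Bayes' rule sequentially, carrying P(plant 2) forward.
After 'flag': normaliser = 0.6·0.2500 + 0.25·0.4500 + 0.3·0.3000; P(plant 1) ≈ 0.4255, P(plant 2) ≈ 0.3191, P(plant 3) ≈ 0.2553
After 'flag': normaliser = 0.6·0.4255 + 0.25·0.3191 + 0.3·0.2553; P(plant 1) ≈ 0.6202, P(plant 2) ≈ 0.1938, P(plant 3) ≈ 0.1860
After 'pass': normaliser = 0.4·0.6202 + 0.75·0.1938 + 0.7·0.1860; P(plant 1) ≈ 0.4737, P(plant 2) ≈ 0.2776, P(plant 3) ≈ 0.2487

0.278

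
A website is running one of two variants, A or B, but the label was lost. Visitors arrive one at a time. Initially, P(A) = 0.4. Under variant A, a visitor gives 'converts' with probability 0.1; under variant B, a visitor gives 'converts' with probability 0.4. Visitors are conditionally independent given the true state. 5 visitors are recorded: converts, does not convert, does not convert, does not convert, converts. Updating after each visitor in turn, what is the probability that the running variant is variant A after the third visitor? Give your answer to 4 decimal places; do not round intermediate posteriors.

After 'converts': P(A) = 0.1·0.4000 / (0.1·0.4000 + 0.4·0.6000) ≈ 0.1429
After 'does not convert': P(A) = 0.9·0.1429 / (0.9·0.1429 + 0.6·0.8571) ≈ 0.2000
After 'does not convert': P(A) = 0.9·0.2000 / (0.9·0.2000 + 0.6·0.8000) ≈ 0.2727

0.2727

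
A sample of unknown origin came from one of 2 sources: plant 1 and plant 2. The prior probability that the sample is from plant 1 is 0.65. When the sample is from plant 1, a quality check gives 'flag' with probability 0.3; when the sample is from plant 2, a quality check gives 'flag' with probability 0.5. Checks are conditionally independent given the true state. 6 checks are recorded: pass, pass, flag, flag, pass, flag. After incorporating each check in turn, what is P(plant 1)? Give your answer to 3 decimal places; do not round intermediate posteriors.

After 'pass': P(plant 1) = 0.7·0.6500 / (0.7·0.6500 + 0.5·0.3500) ≈ 0.7222
After 'pass': P(plant 1) = 0.7·0.7222 / (0.7·0.7222 + 0.5·0.2778) ≈ 0.7845
After 'flag': P(plant 1) = 0.3·0.7845 / (0.3·0.7845 + 0.5·0.2155) ≈ 0.6859
After 'flag': P(plant 1) = 0.3·0.6859 / (0.3·0.6859 + 0.5·0.3141) ≈ 0.5672
After 'pass': P(plant 1) = 0.7·0.5672 / (0.7·0.5672 + 0.5·0.4328) ≈ 0.6472
After 'flag': P(plant 1) = 0.3·0.6472 / (0.3·0.6472 + 0.5·0.3528) ≈ 0.5240

0.524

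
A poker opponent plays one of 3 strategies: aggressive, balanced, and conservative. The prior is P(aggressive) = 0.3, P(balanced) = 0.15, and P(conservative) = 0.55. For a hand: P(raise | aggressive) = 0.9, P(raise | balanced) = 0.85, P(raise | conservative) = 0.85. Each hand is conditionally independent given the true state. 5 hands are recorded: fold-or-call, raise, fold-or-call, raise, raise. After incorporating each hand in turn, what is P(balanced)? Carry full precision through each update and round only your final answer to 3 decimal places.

0.175

Apply Bayes' rule sequentially, carrying P(balanced) forward.
After 'fold-or-call': normaliser = 0.1·0.3000 + 0.15·0.1500 + 0.15·0.5500; P(aggressive) ≈ 0.2222, P(balanced) ≈ 0.1667, P(conservative) ≈ 0.6111
After 'raise': normaliser = 0.9·0.2222 + 0.85·0.1667 + 0.85·0.6111; P(aggressive) ≈ 0.2323, P(balanced) ≈ 0.1645, P(conservative) ≈ 0.6032
After 'fold-or-call': normaliser = 0.1·0.2323 + 0.15·0.1645 + 0.15·0.6032; P(aggressive) ≈ 0.1678, P(balanced) ≈ 0.1783, P(conservative) ≈ 0.6538
After 'raise': normaliser = 0.9·0.1678 + 0.85·0.1783 + 0.85·0.6538; P(aggressive) ≈ 0.1760, P(balanced) ≈ 0.1766, P(conservative) ≈ 0.6475
After 'raise': normaliser = 0.9·0.1760 + 0.85·0.1766 + 0.85·0.6475; P(aggressive) ≈ 0.1844, P(balanced) ≈ 0.1748, P(conservative) ≈ 0.6408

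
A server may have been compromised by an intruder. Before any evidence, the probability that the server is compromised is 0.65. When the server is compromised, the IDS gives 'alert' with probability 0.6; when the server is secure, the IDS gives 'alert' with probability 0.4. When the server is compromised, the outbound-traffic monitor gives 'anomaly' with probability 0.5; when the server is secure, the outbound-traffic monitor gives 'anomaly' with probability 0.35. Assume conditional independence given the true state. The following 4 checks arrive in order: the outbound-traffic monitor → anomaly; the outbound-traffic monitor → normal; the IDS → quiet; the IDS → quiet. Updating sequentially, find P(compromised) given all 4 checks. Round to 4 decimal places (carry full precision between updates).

After the outbound-traffic monitor='anomaly': P(compromised) = 0.5·0.6500 / (0.5·0.6500 + 0.35·0.3500) ≈ 0.7263
After the outbound-traffic monitor='normal': P(compromised) = 0.5·0.7263 / (0.5·0.7263 + 0.65·0.2737) ≈ 0.6711
After the IDS='quiet': P(compromised) = 0.4·0.6711 / (0.4·0.6711 + 0.6·0.3289) ≈ 0.5764
After the IDS='quiet': P(compromised) = 0.4·0.5764 / (0.4·0.5764 + 0.6·0.4236) ≈ 0.4756

0.4756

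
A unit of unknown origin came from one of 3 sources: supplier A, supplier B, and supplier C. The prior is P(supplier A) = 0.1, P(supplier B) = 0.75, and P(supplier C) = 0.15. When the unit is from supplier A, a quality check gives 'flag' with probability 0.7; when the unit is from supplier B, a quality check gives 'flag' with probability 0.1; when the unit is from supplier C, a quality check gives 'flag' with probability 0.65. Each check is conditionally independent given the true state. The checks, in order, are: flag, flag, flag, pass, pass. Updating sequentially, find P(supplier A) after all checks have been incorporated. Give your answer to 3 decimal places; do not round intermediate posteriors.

Each posterior becomes the prior for the next update.
After 'flag': normaliser = 0.7·0.1000 + 0.1·0.7500 + 0.65·0.1500; P(supplier A) ≈ 0.2887, P(supplier B) ≈ 0.3093, P(supplier C) ≈ 0.4021
After 'flag': normaliser = 0.7·0.2887 + 0.1·0.3093 + 0.65·0.4021; P(supplier A) ≈ 0.4088, P(supplier B) ≈ 0.0626, P(supplier C) ≈ 0.5287
After 'flag': normaliser = 0.7·0.4088 + 0.1·0.0626 + 0.65·0.5287; P(supplier A) ≈ 0.4499, P(supplier B) ≈ 0.0098, P(supplier C) ≈ 0.5403
After 'pass': normaliser = 0.3·0.4499 + 0.9·0.0098 + 0.35·0.5403; P(supplier A) ≈ 0.4054, P(supplier B) ≈ 0.0266, P(supplier C) ≈ 0.5680
After 'pass': normaliser = 0.3·0.4054 + 0.9·0.0266 + 0.35·0.5680; P(supplier A) ≈ 0.3532, P(supplier B) ≈ 0.0695, P(supplier C) ≈ 0.5773

0.353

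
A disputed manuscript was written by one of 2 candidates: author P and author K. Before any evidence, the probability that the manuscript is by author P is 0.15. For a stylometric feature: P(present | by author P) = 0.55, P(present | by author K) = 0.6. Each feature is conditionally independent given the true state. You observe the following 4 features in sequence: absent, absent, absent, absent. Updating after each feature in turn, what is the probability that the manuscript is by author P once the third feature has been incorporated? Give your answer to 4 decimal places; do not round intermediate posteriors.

Each posterior becomes the prior for the next update.
After 'absent': P(author P) = 0.45·0.1500 / (0.45·0.1500 + 0.4·0.8500) ≈ 0.1656
After 'absent': P(author P) = 0.45·0.1656 / (0.45·0.1656 + 0.4·0.8344) ≈ 0.1826
After 'absent': P(author P) = 0.45·0.1826 / (0.45·0.1826 + 0.4·0.8174) ≈ 0.2008

0.2008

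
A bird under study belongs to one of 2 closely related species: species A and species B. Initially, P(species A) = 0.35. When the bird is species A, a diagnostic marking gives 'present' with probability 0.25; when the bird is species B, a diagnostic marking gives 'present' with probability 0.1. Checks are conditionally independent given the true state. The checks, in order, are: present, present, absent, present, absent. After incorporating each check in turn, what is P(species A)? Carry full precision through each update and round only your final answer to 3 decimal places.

After 'present': P(species A) = 0.25·0.3500 / (0.25·0.3500 + 0.1·0.6500) ≈ 0.5738
After 'present': P(species A) = 0.25·0.5738 / (0.25·0.5738 + 0.1·0.4262) ≈ 0.7709
After 'absent': P(species A) = 0.75·0.7709 / (0.75·0.7709 + 0.9·0.2291) ≈ 0.7372
After 'present': P(species A) = 0.25·0.7372 / (0.25·0.7372 + 0.1·0.2628) ≈ 0.8752
After 'absent': P(species A) = 0.75·0.8752 / (0.75·0.8752 + 0.9·0.1248) ≈ 0.8539

0.854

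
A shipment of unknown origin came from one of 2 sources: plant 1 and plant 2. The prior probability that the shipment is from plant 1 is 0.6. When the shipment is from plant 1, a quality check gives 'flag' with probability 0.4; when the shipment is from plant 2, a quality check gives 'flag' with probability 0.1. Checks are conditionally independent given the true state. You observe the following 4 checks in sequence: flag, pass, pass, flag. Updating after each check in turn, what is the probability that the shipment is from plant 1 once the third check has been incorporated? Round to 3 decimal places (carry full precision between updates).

After 'flag': P(plant 1) = 0.4·0.6000 / (0.4·0.6000 + 0.1·0.4000) ≈ 0.8571
After 'pass': P(plant 1) = 0.6·0.8571 / (0.6·0.8571 + 0.9·0.1429) ≈ 0.8000
After 'pass': P(plant 1) = 0.6·0.8000 / (0.6·0.8000 + 0.9·0.2000) ≈ 0.7273

0.727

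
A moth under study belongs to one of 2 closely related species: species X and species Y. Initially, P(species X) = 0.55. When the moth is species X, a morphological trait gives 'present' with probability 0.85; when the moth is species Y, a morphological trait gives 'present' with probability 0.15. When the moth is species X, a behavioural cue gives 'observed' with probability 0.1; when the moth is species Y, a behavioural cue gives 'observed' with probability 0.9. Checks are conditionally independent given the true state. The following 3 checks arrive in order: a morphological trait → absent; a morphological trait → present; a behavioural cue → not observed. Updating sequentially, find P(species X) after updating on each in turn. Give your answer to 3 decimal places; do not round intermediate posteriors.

Apply Bayes' rule sequentially, carrying P(species X) forward.
After a morphological trait='absent': P(species X) = 0.15·0.5500 / (0.15·0.5500 + 0.85·0.4500) ≈ 0.1774
After a morphological trait='present': P(species X) = 0.85·0.1774 / (0.85·0.1774 + 0.15·0.8226) ≈ 0.5500
After a behavioural cue='not observed': P(species X) = 0.9·0.5500 / (0.9·0.5500 + 0.1·0.4500) ≈ 0.9167

0.917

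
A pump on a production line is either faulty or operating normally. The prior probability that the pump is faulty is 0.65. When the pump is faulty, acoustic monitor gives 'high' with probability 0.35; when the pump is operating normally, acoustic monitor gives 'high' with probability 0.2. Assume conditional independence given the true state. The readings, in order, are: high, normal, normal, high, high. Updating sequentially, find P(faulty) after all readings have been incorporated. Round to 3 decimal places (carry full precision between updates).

After 'high': P(faulty) = 0.35·0.6500 / (0.35·0.6500 + 0.2·0.3500) ≈ 0.7647
After 'normal': P(faulty) = 0.65·0.7647 / (0.65·0.7647 + 0.8·0.2353) ≈ 0.7253
After 'normal': P(faulty) = 0.65·0.7253 / (0.65·0.7253 + 0.8·0.2747) ≈ 0.6821
After 'high': P(faulty) = 0.35·0.6821 / (0.35·0.6821 + 0.2·0.3179) ≈ 0.7897
After 'high': P(faulty) = 0.35·0.7897 / (0.35·0.7897 + 0.2·0.2103) ≈ 0.8679

0.868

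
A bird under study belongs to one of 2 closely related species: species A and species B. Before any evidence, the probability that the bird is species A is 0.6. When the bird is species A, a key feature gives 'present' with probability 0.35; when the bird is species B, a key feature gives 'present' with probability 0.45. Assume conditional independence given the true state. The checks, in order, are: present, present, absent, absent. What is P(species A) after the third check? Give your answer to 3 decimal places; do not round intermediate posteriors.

0.517

After 'present': P(species A) = 0.35·0.6000 / (0.35·0.6000 + 0.45·0.4000) ≈ 0.5385
After 'present': P(species A) = 0.35·0.5385 / (0.35·0.5385 + 0.45·0.4615) ≈ 0.4757
After 'absent': P(species A) = 0.65·0.4757 / (0.65·0.4757 + 0.55·0.5243) ≈ 0.5175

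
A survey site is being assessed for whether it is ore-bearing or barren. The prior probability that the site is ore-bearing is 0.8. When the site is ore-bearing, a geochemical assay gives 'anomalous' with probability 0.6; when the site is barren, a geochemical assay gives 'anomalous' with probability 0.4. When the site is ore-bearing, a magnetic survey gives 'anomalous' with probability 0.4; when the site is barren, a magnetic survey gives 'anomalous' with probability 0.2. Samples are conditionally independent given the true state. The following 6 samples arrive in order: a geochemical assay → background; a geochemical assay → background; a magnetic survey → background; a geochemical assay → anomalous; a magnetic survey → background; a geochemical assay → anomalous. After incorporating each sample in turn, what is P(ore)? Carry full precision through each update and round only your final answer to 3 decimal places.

After a geochemical assay='background': P(ore) = 0.4·0.8000 / (0.4·0.8000 + 0.6·0.2000) ≈ 0.7273
After a geochemical assay='background': P(ore) = 0.4·0.7273 / (0.4·0.7273 + 0.6·0.2727) ≈ 0.6400
After a magnetic survey='background': P(ore) = 0.6·0.6400 / (0.6·0.6400 + 0.8·0.3600) ≈ 0.5714
After a geochemical assay='anomalous': P(ore) = 0.6·0.5714 / (0.6·0.5714 + 0.4·0.4286) ≈ 0.6667
After a magnetic survey='background': P(ore) = 0.6·0.6667 / (0.6·0.6667 + 0.8·0.3333) ≈ 0.6000
After a geochemical assay='anomalous': P(ore) = 0.6·0.6000 / (0.6·0.6000 + 0.4·0.4000) ≈ 0.6923

0.692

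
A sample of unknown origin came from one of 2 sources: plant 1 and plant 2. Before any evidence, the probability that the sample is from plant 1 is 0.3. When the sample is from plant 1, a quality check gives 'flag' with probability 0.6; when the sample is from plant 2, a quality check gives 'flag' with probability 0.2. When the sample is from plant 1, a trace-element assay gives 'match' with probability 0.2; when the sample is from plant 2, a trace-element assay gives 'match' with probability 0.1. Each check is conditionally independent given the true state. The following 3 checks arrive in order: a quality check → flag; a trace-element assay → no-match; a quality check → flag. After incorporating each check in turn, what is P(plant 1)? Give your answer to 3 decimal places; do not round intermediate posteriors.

After a quality check='flag': P(plant 1) = 0.6·0.3000 / (0.6·0.3000 + 0.2·0.7000) ≈ 0.5625
After a trace-element assay='no-match': P(plant 1) = 0.8·0.5625 / (0.8·0.5625 + 0.9·0.4375) ≈ 0.5333
After a quality check='flag': P(plant 1) = 0.6·0.5333 / (0.6·0.5333 + 0.2·0.4667) ≈ 0.7742

0.774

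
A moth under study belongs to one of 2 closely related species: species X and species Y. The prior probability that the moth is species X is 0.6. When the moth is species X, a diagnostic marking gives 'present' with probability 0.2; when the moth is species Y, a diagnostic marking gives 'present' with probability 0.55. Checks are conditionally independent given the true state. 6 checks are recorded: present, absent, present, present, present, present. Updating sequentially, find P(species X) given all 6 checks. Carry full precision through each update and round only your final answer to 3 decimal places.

0.017

After 'present': P(species X) = 0.2·0.6000 / (0.2·0.6000 + 0.55·0.4000) ≈ 0.3529
After 'absent': P(species X) = 0.8·0.3529 / (0.8·0.3529 + 0.45·0.6471) ≈ 0.4923
After 'present': P(species X) = 0.2·0.4923 / (0.2·0.4923 + 0.55·0.5077) ≈ 0.2607
After 'present': P(species X) = 0.2·0.2607 / (0.2·0.2607 + 0.55·0.7393) ≈ 0.1137
After 'present': P(species X) = 0.2·0.1137 / (0.2·0.1137 + 0.55·0.8863) ≈ 0.0445
After 'present': P(species X) = 0.2·0.0445 / (0.2·0.0445 + 0.55·0.9555) ≈ 0.0167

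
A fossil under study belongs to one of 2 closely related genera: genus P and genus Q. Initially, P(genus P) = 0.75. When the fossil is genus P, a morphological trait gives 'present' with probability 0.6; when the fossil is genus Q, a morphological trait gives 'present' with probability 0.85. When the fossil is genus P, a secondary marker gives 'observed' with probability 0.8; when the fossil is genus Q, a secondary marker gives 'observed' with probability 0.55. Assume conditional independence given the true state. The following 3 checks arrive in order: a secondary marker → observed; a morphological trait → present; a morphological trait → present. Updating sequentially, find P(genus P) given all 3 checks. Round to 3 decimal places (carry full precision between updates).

0.685

Apply Bayes' rule sequentially, carrying P(genus P) forward.
After a secondary marker='observed': P(genus P) = 0.8·0.7500 / (0.8·0.7500 + 0.55·0.2500) ≈ 0.8136
After a morphological trait='present': P(genus P) = 0.6·0.8136 / (0.6·0.8136 + 0.85·0.1864) ≈ 0.7549
After a morphological trait='present': P(genus P) = 0.6·0.7549 / (0.6·0.7549 + 0.85·0.2451) ≈ 0.6850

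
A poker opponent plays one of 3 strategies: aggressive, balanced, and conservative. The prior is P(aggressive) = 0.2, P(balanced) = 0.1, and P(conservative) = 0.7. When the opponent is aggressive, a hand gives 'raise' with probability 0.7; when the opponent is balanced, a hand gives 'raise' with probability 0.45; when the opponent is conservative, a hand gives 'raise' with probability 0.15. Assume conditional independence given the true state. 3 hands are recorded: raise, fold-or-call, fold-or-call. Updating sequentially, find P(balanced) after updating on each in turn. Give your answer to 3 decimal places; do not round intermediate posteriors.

After 'raise': normaliser = 0.7·0.2000 + 0.45·0.1000 + 0.15·0.7000; P(aggressive) ≈ 0.4828, P(balanced) ≈ 0.1552, P(conservative) ≈ 0.3621
After 'fold-or-call': normaliser = 0.3·0.4828 + 0.55·0.1552 + 0.85·0.3621; P(aggressive) ≈ 0.2692, P(balanced) ≈ 0.1587, P(conservative) ≈ 0.5721
After 'fold-or-call': normaliser = 0.3·0.2692 + 0.55·0.1587 + 0.85·0.5721; P(aggressive) ≈ 0.1234, P(balanced) ≈ 0.1334, P(conservative) ≈ 0.7432

0.133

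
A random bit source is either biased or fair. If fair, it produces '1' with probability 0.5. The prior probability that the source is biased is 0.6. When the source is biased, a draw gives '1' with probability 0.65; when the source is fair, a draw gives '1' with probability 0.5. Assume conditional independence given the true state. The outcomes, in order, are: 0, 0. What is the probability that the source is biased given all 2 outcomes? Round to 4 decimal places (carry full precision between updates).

After '0': P(biased) = 0.35·0.6000 / (0.35·0.6000 + 0.5·0.4000) ≈ 0.5122
After '0': P(biased) = 0.35·0.5122 / (0.35·0.5122 + 0.5·0.4878) ≈ 0.4236

0.4236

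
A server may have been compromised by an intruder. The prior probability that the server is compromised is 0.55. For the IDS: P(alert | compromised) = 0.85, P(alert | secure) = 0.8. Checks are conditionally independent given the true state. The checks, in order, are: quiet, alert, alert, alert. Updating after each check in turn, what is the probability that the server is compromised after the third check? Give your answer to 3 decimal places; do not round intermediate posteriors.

0.509

After 'quiet': P(compromised) = 0.15·0.5500 / (0.15·0.5500 + 0.2·0.4500) ≈ 0.4783
After 'alert': P(compromised) = 0.85·0.4783 / (0.85·0.4783 + 0.8·0.5217) ≈ 0.4934
After 'alert': P(compromised) = 0.85·0.4934 / (0.85·0.4934 + 0.8·0.5066) ≈ 0.5086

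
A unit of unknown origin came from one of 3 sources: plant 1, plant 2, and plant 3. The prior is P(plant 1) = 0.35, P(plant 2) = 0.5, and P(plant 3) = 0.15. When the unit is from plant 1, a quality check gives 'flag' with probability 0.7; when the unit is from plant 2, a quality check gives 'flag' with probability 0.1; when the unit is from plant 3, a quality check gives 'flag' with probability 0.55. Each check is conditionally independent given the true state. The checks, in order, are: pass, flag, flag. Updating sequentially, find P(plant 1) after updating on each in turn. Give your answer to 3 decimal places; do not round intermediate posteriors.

0.674

After 'pass': normaliser = 0.3·0.3500 + 0.9·0.5000 + 0.45·0.1500; P(plant 1) ≈ 0.1687, P(plant 2) ≈ 0.7229, P(plant 3) ≈ 0.1084
After 'flag': normaliser = 0.7·0.1687 + 0.1·0.7229 + 0.55·0.1084; P(plant 1) ≈ 0.4723, P(plant 2) ≈ 0.2892, P(plant 3) ≈ 0.2386
After 'flag': normaliser = 0.7·0.4723 + 0.1·0.2892 + 0.55·0.2386; P(plant 1) ≈ 0.6737, P(plant 2) ≈ 0.0589, P(plant 3) ≈ 0.2674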